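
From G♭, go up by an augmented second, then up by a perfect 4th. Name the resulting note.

D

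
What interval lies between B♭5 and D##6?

doubly augmented third

Counting letters B–C–D gives a third.
Bb→D## = 6 semitones, 2 wider than the major third (4), so doubly augmented.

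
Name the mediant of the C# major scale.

The C# major scale runs C# D# E# F# G# A# B#.
Degree 3 is E#.

E#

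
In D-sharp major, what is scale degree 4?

G#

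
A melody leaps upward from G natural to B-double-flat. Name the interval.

diminished third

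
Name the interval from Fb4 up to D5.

The letter names run F→D, a span of 5 letter steps, so the interval is some kind of sixth.
Fb to D is 10 semitones. A major sixth is 9, so 10 makes it augmented.

augmented sixth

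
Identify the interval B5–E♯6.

Counting letters B–C–D–E gives a fourth.
B→E# = 6 semitones, 1 wider than the perfect fourth (5), so augmented.

augmented fourth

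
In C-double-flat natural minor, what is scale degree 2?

Dbb

Degree 2 takes the letter 1 step above C, which is D.
In natural minor, degree 2 sits 2 semitones above the tonic. Cbb + 2 semitones is pitch class 0, spelled on D as Dbb.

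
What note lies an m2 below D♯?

C##

A second below D lands on the letter C.
A minor second spans 1 semitone, so D# moves to pitch class 2. On the letter C that is C##.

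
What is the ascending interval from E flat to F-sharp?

Counting letters E–F gives a second.
Eb→F# = 3 semitones, 1 wider than the major second (2), so augmented.

augmented second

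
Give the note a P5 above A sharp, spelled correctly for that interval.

A fifth above A lands on the letter E.
A perfect fifth spans 7 semitones, so A# moves to pitch class 5. On the letter E that is E#.

E#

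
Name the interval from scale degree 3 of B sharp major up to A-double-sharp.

Scale degree 3 of B# major is D##.
D## up to A##: letters D→A make it a fifth; 7 semitones makes it perfect.

perfect fifth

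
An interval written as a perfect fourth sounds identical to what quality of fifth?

A perfect fourth spans 5 semitones.
A fifth spanning 5 semitones is doubly diminished (the perfect fifth is 7).

doubly diminished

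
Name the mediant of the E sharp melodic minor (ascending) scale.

Degree 3 takes the letter 2 steps above E, which is G.
In melodic minor (ascending), degree 3 sits 3 semitones above the tonic. E# + 3 semitones is pitch class 8, spelled on G as G#.

G#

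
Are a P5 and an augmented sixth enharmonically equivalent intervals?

No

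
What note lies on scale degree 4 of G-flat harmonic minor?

Degree 4 takes the letter 3 steps above G, which is C.
In harmonic minor, degree 4 sits 5 semitones above the tonic. Gb + 5 semitones is pitch class 11, spelled on C as Cb.

Cb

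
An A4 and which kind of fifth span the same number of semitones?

diminished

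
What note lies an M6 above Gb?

Eb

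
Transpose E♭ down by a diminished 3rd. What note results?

A third below E lands on the letter C.
A diminished third spans 2 semitones, so Eb moves to pitch class 1. On the letter C that is C#.

C#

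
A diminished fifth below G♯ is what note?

C##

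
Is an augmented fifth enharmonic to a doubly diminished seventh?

An augmented fifth spans 8 semitones; a doubly diminished seventh spans 8.
They are enharmonically equivalent.

Yes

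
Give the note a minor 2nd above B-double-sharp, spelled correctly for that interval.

C##

A second above B lands on the letter C.
A minor second spans 1 semitone, so B## moves to pitch class 2. On the letter C that is C##.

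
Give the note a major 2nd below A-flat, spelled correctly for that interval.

A down a major second is G, so the target letter is G.
From Ab, a major second is 2 semitones down: Gb.

Gb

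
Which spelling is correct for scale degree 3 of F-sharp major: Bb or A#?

A#

Each scale degree takes a distinct letter name. Degree 3 of a scale on F must use the letter A.
A# and Bb are enharmonically the same pitch, but only A# uses the letter A, so it is the correct spelling here.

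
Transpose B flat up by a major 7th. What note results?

A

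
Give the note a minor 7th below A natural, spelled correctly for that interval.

B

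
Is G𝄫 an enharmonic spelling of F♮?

Gbb = pitch class 5 and F = pitch class 5 — the same pitch class, so they are enharmonic equivalents.

Yes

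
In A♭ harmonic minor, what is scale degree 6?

Fb

The Ab harmonic minor scale runs Ab Bb Cb Db Eb Fb G.
Degree 6 is Fb.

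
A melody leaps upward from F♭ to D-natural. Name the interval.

Counting letters F–G–A–B–C–D gives a sixth.
Fb→D = 10 semitones, 1 wider than the major sixth (9), so augmented.

augmented sixth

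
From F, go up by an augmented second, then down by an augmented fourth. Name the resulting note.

An augmented second up from F is G# (letter G, 3 semitones up).
An augmented fourth down from G# is D (letter D, 6 semitones down).

D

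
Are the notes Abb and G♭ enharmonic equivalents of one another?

No

Two spellings are enharmonically equivalent only if they share a pitch class.
Here Abb → 7, Gb → 6; 6 ≠ 7, so they are not.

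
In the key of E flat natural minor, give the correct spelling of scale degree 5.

Bb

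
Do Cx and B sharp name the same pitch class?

No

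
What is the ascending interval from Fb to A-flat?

major third

The letter names run F→A, a span of 2 letter steps, so the interval is some kind of third.
Fb to Ab is 4 semitones. A major third is 4, so 4 makes it major.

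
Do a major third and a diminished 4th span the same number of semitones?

A major third spans 4 semitones; a diminished fourth spans 4.
They are enharmonically equivalent.

Yes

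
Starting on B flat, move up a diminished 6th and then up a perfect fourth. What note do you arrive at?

Cbb

A diminished sixth up from Bb is Gbb (letter G, 7 semitones up).
A perfect fourth up from Gbb is Cbb (letter C, 5 semitones up).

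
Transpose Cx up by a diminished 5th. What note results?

G#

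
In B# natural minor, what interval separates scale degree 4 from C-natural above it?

diminished sixth

Scale degree 4 of B# natural minor is E#.
E# up to C: letters E→C make it a sixth; 7 semitones makes it diminished.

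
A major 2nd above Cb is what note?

Db

C up a major second is D, so the target letter is D.
From Cb, a major second is 2 semitones up: Db.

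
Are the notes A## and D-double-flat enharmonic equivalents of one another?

No

Two spellings are enharmonically equivalent only if they share a pitch class.
Here A## → 11, Dbb → 0; 0 ≠ 11, so they are not.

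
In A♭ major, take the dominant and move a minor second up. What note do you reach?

The dominant of Ab major is Eb.
A minor second (1 semitone) above Eb lands on the letter F, giving Fb.

Fb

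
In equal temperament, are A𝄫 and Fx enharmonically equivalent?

Yes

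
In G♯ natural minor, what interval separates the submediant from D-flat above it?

The submediant of G# natural minor is E.
E up to Db: letters E→D make it a seventh; 9 semitones makes it diminished.

diminished seventh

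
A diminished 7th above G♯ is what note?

F

A seventh above G lands on the letter F.
A diminished seventh spans 9 semitones, so G# moves to pitch class 5. On the letter F that is F.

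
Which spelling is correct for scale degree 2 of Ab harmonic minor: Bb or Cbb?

Each scale degree takes a distinct letter name. Degree 2 of a scale on A must use the letter B.
Bb and Cbb are enharmonically the same pitch, but only Bb uses the letter B, so it is the correct spelling here.

Bb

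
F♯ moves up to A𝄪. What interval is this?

augmented third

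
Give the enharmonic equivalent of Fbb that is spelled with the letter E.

Fbb is pitch class 3. The letter E alone is pitch class 4.
To reach pitch class 3 from E requires an offset of -1 semitone, i.e. flat: Eb.

Eb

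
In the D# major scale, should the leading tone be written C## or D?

C##

Each scale degree takes a distinct letter name. Degree 7 of a scale on D must use the letter C.
C## and D are enharmonically the same pitch, but only C## uses the letter C, so it is the correct spelling here.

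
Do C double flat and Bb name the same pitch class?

Cbb = pitch class 10 and Bb = pitch class 10 — the same pitch class, so they are enharmonic equivalents.

Yes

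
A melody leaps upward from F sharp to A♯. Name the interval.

major third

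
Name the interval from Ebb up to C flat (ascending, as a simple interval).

The letter names run E→C, a span of 5 letter steps, so the interval is some kind of sixth.
Ebb to Cb is 9 semitones. A major sixth is 9, so 9 makes it major.

major sixth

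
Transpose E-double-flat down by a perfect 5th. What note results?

A fifth below E lands on the letter A.
A perfect fifth spans 7 semitones, so Ebb moves to pitch class 7. On the letter A that is Abb.

Abb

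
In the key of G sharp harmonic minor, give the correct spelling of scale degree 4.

C#

Degree 4 takes the letter 3 steps above G, which is C.
In harmonic minor, degree 4 sits 5 semitones above the tonic. G# + 5 semitones is pitch class 1, spelled on C as C#.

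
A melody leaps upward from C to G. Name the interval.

perfect fifth

The letter names run C→G, a span of 4 letter steps, so the interval is some kind of fifth.
C to G is 7 semitones. A perfect fifth is 7, so 7 makes it perfect.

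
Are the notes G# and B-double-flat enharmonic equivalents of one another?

No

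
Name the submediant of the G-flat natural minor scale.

Ebb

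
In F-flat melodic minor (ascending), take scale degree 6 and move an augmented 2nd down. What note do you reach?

Scale degree 6 of Fb melodic minor (ascending) is Db.
An augmented second (3 semitones) below Db lands on the letter C, giving Cbb.

Cbb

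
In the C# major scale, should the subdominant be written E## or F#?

F#

Each scale degree takes a distinct letter name. Degree 4 of a scale on C must use the letter F.
F# and E## are enharmonically the same pitch, but only F# uses the letter F, so it is the correct spelling here.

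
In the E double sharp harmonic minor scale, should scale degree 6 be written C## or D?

Each scale degree takes a distinct letter name. Degree 6 of a scale on E must use the letter C.
C## and D are enharmonically the same pitch, but only C## uses the letter C, so it is the correct spelling here.

C##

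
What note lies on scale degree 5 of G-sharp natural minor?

D#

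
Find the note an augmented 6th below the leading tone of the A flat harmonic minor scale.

The leading tone of Ab harmonic minor is G.
An augmented sixth (10 semitones) below G lands on the letter B, giving Bbb.

Bbb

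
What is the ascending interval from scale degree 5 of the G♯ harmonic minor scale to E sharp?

Scale degree 5 of G# harmonic minor is D#.
D# up to E#: letters D→E make it a second; 2 semitones makes it major.

major second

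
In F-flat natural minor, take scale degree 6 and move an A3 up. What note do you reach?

Scale degree 6 of Fb natural minor is Dbb.
An augmented third (5 semitones) above Dbb lands on the letter F, giving F.

F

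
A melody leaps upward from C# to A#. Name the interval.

The letter names run C→A, a span of 5 letter steps, so the interval is some kind of sixth.
C# to A# is 9 semitones. A major sixth is 9, so 9 makes it major.

major sixth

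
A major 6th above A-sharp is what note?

F##

A up a major sixth is F#, so the target letter is F.
From A#, a major sixth is 9 semitones up: F##.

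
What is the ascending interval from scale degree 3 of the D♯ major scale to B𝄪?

Scale degree 3 of D# major is F##.
F## up to B##: letters F→B make it a fourth; 6 semitones makes it augmented.

augmented fourth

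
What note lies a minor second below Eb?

D

E down a major second is D, so the target letter is D.
From Eb, a minor second is 1 semitone down: D.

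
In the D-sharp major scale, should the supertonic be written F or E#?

E#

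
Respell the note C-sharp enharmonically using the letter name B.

B##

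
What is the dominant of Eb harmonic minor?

Bb

The Eb harmonic minor scale runs Eb F Gb Ab Bb Cb D.
Degree 5 is Bb.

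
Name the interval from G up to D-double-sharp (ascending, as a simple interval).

The letter names run G→D, a span of 4 letter steps, so the interval is some kind of fifth.
G to D## is 9 semitones. A perfect fifth is 7, so 9 makes it doubly augmented.

doubly augmented fifth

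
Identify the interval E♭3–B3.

Counting letters E–F–G–A–B gives a fifth.
Eb→B = 8 semitones, 1 wider than the perfect fifth (7), so augmented.

augmented fifth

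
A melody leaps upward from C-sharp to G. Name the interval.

Counting letters C–D–E–F–G gives a fifth.
C#→G = 6 semitones, 1 narrower than the perfect fifth (7), so diminished.

diminished fifth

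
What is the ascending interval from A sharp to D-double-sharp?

The letter names run A→D, a span of 3 letter steps, so the interval is some kind of fourth.
A# to D## is 6 semitones. A perfect fourth is 5, so 6 makes it augmented.

augmented fourth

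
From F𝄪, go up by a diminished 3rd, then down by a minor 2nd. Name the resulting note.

G#

A diminished third up from F## is A (letter A, 2 semitones up).
A minor second down from A is G# (letter G, 1 semitone down).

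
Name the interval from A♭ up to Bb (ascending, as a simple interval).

major second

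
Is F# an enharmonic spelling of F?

No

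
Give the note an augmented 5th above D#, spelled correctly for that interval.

D up a perfect fifth is A, so the target letter is A.
From D#, an augmented fifth is 8 semitones up: A##.

A##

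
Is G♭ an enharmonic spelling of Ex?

Yes

Gb = pitch class 6 and E## = pitch class 6 — the same pitch class, so they are enharmonic equivalents.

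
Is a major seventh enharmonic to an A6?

No

A major seventh spans 11 semitones; an augmented sixth spans 10.
The spans differ, so they are not enharmonic equivalents.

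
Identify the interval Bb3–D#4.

augmented third

Counting letters B–C–D gives a third.
Bb→D# = 5 semitones, 1 wider than the major third (4), so augmented.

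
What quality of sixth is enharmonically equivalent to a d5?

doubly diminished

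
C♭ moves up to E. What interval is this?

Counting letters C–D–E gives a third.
Cb→E = 5 semitones, 1 wider than the major third (4), so augmented.

augmented third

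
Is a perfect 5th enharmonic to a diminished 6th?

Yes

A perfect fifth spans 7 semitones; a diminished sixth spans 7.
They are enharmonically equivalent.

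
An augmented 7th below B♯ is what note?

C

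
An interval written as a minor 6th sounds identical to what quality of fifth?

augmented

A minor sixth spans 8 semitones.
A fifth spanning 8 semitones is augmented (the perfect fifth is 7).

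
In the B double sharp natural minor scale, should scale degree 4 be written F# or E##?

E##

Each scale degree takes a distinct letter name. Degree 4 of a scale on B must use the letter E.
E## and F# are enharmonically the same pitch, but only E## uses the letter E, so it is the correct spelling here.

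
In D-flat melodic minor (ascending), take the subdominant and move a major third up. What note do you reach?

The subdominant of Db melodic minor (ascending) is Gb.
A major third (4 semitones) above Gb lands on the letter B, giving Bb.

Bb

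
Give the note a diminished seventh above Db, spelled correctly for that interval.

Cbb

A seventh above D lands on the letter C.
A diminished seventh spans 9 semitones, so Db moves to pitch class 10. On the letter C that is Cbb.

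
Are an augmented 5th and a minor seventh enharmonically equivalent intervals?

No

An augmented fifth spans 8 semitones; a minor seventh spans 10.
The spans differ, so they are not enharmonic equivalents.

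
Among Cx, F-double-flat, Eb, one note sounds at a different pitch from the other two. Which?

C##

In 12-tone equal temperament, enharmonic equivalents share a pitch class. C## is pitch class 2; Fbb is pitch class 3; Eb is pitch class 3.
Fbb and Eb share pitch class 3, while C## is pitch class 2.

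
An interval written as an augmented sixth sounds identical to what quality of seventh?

minor

An augmented sixth spans 10 semitones.
A seventh spanning 10 semitones is minor (the major seventh is 11).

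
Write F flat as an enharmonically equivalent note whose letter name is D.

D##

Plain D sits 2 semitones below Fb, so on the letter D the same pitch needs a double sharp: D##.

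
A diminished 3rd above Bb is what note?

Dbb

A third above B lands on the letter D.
A diminished third spans 2 semitones, so Bb moves to pitch class 0. On the letter D that is Dbb.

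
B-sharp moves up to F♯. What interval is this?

diminished fifth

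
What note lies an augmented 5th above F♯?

F up a perfect fifth is C, so the target letter is C.
From F#, an augmented fifth is 8 semitones up: C##.

C##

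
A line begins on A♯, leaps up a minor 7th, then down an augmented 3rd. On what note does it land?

Eb

A minor seventh up from A# is G# (letter G, 10 semitones up).
An augmented third down from G# is Eb (letter E, 5 semitones down).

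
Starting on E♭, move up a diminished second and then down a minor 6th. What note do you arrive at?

A diminished second up from Eb is Fbb (letter F, 0 semitones up).
A minor sixth down from Fbb is Abb (letter A, 8 semitones down).

Abb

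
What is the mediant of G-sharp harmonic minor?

The G# harmonic minor scale runs G# A# B C# D# E F##.
Degree 3 is B.

B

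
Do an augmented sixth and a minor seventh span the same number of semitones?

Yes

An augmented sixth spans 10 semitones; a minor seventh spans 10.
They are enharmonically equivalent.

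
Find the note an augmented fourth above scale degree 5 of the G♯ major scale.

G##

Scale degree 5 of G# major is D#.
An augmented fourth (6 semitones) above D# lands on the letter G, giving G##.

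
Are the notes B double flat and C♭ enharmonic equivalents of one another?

No

Bbb is pitch class 9; Cb is pitch class 11.
The pitch classes differ (9 vs. 11), so they are not enharmonic equivalents.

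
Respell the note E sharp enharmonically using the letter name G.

Gbb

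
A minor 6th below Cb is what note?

C down a major sixth is Eb, so the target letter is E.
From Cb, a minor sixth is 8 semitones down: Eb.

Eb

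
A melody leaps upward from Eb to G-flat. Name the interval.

minor third

The letter names run E→G, a span of 2 letter steps, so the interval is some kind of third.
Eb to Gb is 3 semitones. A major third is 4, so 3 makes it minor.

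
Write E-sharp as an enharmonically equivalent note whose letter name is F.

Plain F sits at the same pitch as E#, so on the letter F the same pitch needs a natural: F.

F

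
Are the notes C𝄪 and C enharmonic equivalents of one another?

No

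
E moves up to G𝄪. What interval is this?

Counting letters E–F–G gives a third.
E→G## = 5 semitones, 1 wider than the major third (4), so augmented.

augmented third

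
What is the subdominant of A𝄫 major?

Degree 4 takes the letter 3 steps above A, which is D.
In major, degree 4 sits 5 semitones above the tonic. Abb + 5 semitones is pitch class 0, spelled on D as Dbb.

Dbb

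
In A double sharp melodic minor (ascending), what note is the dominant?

E##

Degree 5 takes the letter 4 steps above A, which is E.
In melodic minor (ascending), degree 5 sits 7 semitones above the tonic. A## + 7 semitones is pitch class 6, spelled on E as E##.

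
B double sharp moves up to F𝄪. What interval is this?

diminished fifth

The letter names run B→F, a span of 4 letter steps, so the interval is some kind of fifth.
B## to F## is 6 semitones. A perfect fifth is 7, so 6 makes it diminished.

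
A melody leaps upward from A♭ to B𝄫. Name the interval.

Counting letters A–B gives a second.
Ab→Bbb = 1 semitone, 1 narrower than the major second (2), so minor.

minor second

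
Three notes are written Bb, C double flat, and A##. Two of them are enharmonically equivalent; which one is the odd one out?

In 12-tone equal temperament, enharmonic equivalents share a pitch class. Bb is pitch class 10; Cbb is pitch class 10; A## is pitch class 11.
Bb and Cbb share pitch class 10, while A## is pitch class 11.

A##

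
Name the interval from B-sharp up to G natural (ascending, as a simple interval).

diminished sixth

Counting letters B–C–D–E–F–G gives a sixth.
B#→G = 7 semitones, 2 narrower than the major sixth (9), so diminished.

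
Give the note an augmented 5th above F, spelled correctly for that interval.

F up a perfect fifth is C, so the target letter is C.
From F, an augmented fifth is 8 semitones up: C#.

C#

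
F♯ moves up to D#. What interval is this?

major sixth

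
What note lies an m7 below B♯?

A seventh below B lands on the letter C.
A minor seventh spans 10 semitones, so B# moves to pitch class 2. On the letter C that is C##.

C##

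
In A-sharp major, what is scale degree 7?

Degree 7 takes the letter 6 steps above A, which is G.
In major, degree 7 sits 11 semitones above the tonic. A# + 11 semitones is pitch class 9, spelled on G as G##.

G##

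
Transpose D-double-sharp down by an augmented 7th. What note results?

D down a major seventh is Eb, so the target letter is E.
From D##, an augmented seventh is 12 semitones down: E.

E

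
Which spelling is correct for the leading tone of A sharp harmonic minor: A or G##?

G##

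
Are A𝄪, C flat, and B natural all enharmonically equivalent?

A## is pitch class 11; Cb is pitch class 11; B is pitch class 11.
All spellings map to pitch class 11, so they are enharmonically equivalent.

Yes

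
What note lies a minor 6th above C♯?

A sixth above C lands on the letter A.
A minor sixth spans 8 semitones, so C# moves to pitch class 9. On the letter A that is A.

A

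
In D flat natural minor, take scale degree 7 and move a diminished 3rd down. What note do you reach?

A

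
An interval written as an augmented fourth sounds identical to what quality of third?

An augmented fourth spans 6 semitones.
A third spanning 6 semitones is doubly augmented (the major third is 4).

doubly augmented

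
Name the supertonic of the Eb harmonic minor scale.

F

The Eb harmonic minor scale runs Eb F Gb Ab Bb Cb D.
Degree 2 is F.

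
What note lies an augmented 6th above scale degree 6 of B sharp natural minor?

E##

Scale degree 6 of B# natural minor is G#.
An augmented sixth (10 semitones) above G# lands on the letter E, giving E##.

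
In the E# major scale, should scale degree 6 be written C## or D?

Each scale degree takes a distinct letter name. Degree 6 of a scale on E must use the letter C.
C## and D are enharmonically the same pitch, but only C## uses the letter C, so it is the correct spelling here.

C##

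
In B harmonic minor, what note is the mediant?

D

The B harmonic minor scale runs B C# D E F# G A#.
Degree 3 is D.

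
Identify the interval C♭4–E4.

augmented third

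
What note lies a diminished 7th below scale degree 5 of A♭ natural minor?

Scale degree 5 of Ab natural minor is Eb.
A diminished seventh (9 semitones) below Eb lands on the letter F, giving F#.

F#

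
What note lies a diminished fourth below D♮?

A#

A fourth below D lands on the letter A.
A diminished fourth spans 4 semitones, so D moves to pitch class 10. On the letter A that is A#.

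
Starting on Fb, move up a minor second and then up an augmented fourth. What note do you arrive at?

Cb

A minor second up from Fb is Gbb (letter G, 1 semitone up).
An augmented fourth up from Gbb is Cb (letter C, 6 semitones up).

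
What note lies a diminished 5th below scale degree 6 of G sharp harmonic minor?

Scale degree 6 of G# harmonic minor is E.
A diminished fifth (6 semitones) below E lands on the letter A, giving A#.

A#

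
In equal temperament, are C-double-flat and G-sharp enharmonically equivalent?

No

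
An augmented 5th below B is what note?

A fifth below B lands on the letter E.
An augmented fifth spans 8 semitones, so B moves to pitch class 3. On the letter E that is Eb.

Eb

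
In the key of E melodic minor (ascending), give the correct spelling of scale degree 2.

F#

The E melodic minor (ascending) scale runs E F# G A B C# D#.
Degree 2 is F#.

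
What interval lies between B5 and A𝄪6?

augmented seventh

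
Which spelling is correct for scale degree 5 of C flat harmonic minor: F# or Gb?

Gb

Each scale degree takes a distinct letter name. Degree 5 of a scale on C must use the letter G.
Gb and F# are enharmonically the same pitch, but only Gb uses the letter G, so it is the correct spelling here.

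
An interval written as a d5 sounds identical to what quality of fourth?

augmented

A diminished fifth spans 6 semitones.
A fourth spanning 6 semitones is augmented (the perfect fourth is 5).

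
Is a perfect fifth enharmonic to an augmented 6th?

A perfect fifth spans 7 semitones; an augmented sixth spans 10.
The spans differ, so they are not enharmonic equivalents.

No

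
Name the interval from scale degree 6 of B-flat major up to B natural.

major third

Scale degree 6 of Bb major is G.
G up to B: letters G→B make it a third; 4 semitones makes it major.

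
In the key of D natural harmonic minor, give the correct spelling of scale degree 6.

The D harmonic minor scale runs D E F G A Bb C#.
Degree 6 is Bb.

Bb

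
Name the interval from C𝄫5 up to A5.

doubly augmented sixth

Counting letters C–D–E–F–G–A gives a sixth.
Cbb→A = 11 semitones, 2 wider than the major sixth (9), so doubly augmented.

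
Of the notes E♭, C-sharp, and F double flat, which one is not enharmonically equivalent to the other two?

C#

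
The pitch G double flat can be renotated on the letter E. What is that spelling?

E#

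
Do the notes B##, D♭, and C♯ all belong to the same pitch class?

B## is pitch class 1; Db is pitch class 1; C# is pitch class 1.
All spellings map to pitch class 1, so they are enharmonically equivalent.

Yes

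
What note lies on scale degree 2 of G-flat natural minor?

The Gb natural minor scale runs Gb Ab Bbb Cb Db Ebb Fb.
Degree 2 is Ab.

Ab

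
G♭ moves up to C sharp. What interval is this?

doubly augmented fourth

Counting letters G–A–B–C gives a fourth.
Gb→C# = 7 semitones, 2 wider than the perfect fourth (5), so doubly augmented.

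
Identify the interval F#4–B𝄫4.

doubly diminished fourth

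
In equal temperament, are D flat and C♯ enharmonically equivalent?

Yes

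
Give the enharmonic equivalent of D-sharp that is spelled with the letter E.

Eb

Plain E sits 1 semitone above D#, so on the letter E the same pitch needs a flat: Eb.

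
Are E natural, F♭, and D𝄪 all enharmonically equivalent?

Yes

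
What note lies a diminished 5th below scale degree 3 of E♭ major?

Scale degree 3 of Eb major is G.
A diminished fifth (6 semitones) below G lands on the letter C, giving C#.

C#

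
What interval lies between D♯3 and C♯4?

Counting letters D–E–F–G–A–B–C gives a seventh.
D#→C# = 10 semitones, 1 narrower than the major seventh (11), so minor.

minor seventh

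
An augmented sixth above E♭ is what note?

C#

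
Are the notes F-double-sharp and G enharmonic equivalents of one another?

Yes

F## is pitch class 7; G is pitch class 7.
All spellings map to pitch class 7, so they are enharmonically equivalent.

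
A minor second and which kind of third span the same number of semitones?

doubly diminished

A minor second spans 1 semitone.
A third spanning 1 semitone is doubly diminished (the major third is 4).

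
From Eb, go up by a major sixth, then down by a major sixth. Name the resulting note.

Eb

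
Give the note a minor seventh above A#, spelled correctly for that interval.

A up a major seventh is G#, so the target letter is G.
From A#, a minor seventh is 10 semitones up: G#.

G#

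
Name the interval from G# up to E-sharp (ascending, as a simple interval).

major sixth

The letter names run G→E, a span of 5 letter steps, so the interval is some kind of sixth.
G# to E# is 9 semitones. A major sixth is 9, so 9 makes it major.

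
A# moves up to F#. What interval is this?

minor sixth

The letter names run A→F, a span of 5 letter steps, so the interval is some kind of sixth.
A# to F# is 8 semitones. A major sixth is 9, so 8 makes it minor.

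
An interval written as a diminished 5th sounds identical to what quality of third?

doubly augmented

A diminished fifth spans 6 semitones.
A third spanning 6 semitones is doubly augmented (the major third is 4).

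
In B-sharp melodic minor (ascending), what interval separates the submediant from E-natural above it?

The submediant of B# melodic minor (ascending) is G##.
G## up to E: letters G→E make it a sixth; 7 semitones makes it diminished.

diminished sixth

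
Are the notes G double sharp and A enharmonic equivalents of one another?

G## is pitch class 9; A is pitch class 9.
All spellings map to pitch class 9, so they are enharmonically equivalent.

Yes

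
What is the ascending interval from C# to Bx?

augmented seventh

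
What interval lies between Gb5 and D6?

augmented fifth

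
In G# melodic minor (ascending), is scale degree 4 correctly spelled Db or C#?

Each scale degree takes a distinct letter name. Degree 4 of a scale on G must use the letter C.
C# and Db are enharmonically the same pitch, but only C# uses the letter C, so it is the correct spelling here.

C#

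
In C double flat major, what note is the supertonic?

Dbb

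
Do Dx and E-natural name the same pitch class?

Yes

D## = pitch class 4 and E = pitch class 4 — the same pitch class, so they are enharmonic equivalents.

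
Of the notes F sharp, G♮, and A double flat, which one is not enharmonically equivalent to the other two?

F#

In 12-tone equal temperament, enharmonic equivalents share a pitch class. F# is pitch class 6; G is pitch class 7; Abb is pitch class 7.
G and Abb share pitch class 7, while F# is pitch class 6.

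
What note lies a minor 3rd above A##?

A up a major third is C#, so the target letter is C.
From A##, a minor third is 3 semitones up: C##.

C##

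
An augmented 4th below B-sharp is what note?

F#

A fourth below B lands on the letter F.
An augmented fourth spans 6 semitones, so B# moves to pitch class 6. On the letter F that is F#.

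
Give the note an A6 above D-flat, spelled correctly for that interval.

D up a major sixth is B, so the target letter is B.
From Db, an augmented sixth is 10 semitones up: B.

B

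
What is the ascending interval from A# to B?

minor second

Counting letters A–B gives a second.
A#→B = 1 semitone, 1 narrower than the major second (2), so minor.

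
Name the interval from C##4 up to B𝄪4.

major seventh

Counting letters C–D–E–F–G–A–B gives a seventh.
C##→B## = 11 semitones, exactly the major seventh.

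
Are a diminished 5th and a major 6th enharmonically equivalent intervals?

No

A diminished fifth spans 6 semitones; a major sixth spans 9.
The spans differ, so they are not enharmonic equivalents.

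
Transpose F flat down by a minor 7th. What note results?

Gb

F down a major seventh is Gb, so the target letter is G.
From Fb, a minor seventh is 10 semitones down: Gb.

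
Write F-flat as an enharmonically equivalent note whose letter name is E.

Plain E sits at the same pitch as Fb, so on the letter E the same pitch needs a natural: E.

E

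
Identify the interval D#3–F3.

The letter names run D→F, a span of 2 letter steps, so the interval is some kind of third.
D# to F is 2 semitones. A major third is 4, so 2 makes it diminished.

diminished third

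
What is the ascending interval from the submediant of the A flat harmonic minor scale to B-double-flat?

The submediant of Ab harmonic minor is Fb.
Fb up to Bbb: letters F→B make it a fourth; 5 semitones makes it perfect.

perfect fourth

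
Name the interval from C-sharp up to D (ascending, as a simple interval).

The letter names run C→D, a span of 1 letter step, so the interval is some kind of second.
C# to D is 1 semitone. A major second is 2, so 1 makes it minor.

minor second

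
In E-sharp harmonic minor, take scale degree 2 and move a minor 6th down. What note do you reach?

A##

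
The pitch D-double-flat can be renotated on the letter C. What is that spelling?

C

Plain C sits at the same pitch as Dbb, so on the letter C the same pitch needs a natural: C.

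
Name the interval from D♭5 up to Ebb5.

minor second

Counting letters D–E gives a second.
Db→Ebb = 1 semitone, 1 narrower than the major second (2), so minor.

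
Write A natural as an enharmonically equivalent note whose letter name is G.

G##

Plain G sits 2 semitones below A, so on the letter G the same pitch needs a double sharp: G##.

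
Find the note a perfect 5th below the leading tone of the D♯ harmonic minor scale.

F##

The leading tone of D# harmonic minor is C##.
A perfect fifth (7 semitones) below C## lands on the letter F, giving F##.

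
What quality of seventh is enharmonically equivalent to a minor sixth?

doubly diminished

A minor sixth spans 8 semitones.
A seventh spanning 8 semitones is doubly diminished (the major seventh is 11).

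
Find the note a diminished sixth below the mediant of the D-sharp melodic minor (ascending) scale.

The mediant of D# melodic minor (ascending) is F#.
A diminished sixth (7 semitones) below F# lands on the letter A, giving A##.

A##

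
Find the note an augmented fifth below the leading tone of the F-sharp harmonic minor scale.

The leading tone of F# harmonic minor is E#.
An augmented fifth (8 semitones) below E# lands on the letter A, giving A.

A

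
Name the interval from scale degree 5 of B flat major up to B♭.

Scale degree 5 of Bb major is F.
F up to Bb: letters F→B make it a fourth; 5 semitones makes it perfect.

perfect fourth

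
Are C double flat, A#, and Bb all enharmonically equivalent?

Yes

Cbb is pitch class 10; A# is pitch class 10; Bb is pitch class 10.
All spellings map to pitch class 10, so they are enharmonically equivalent.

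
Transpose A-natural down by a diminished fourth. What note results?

E#

A fourth below A lands on the letter E.
A diminished fourth spans 4 semitones, so A moves to pitch class 5. On the letter E that is E#.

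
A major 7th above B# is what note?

A##

B up a major seventh is A#, so the target letter is A.
From B#, a major seventh is 11 semitones up: A##.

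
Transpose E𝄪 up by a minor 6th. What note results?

C##

A sixth above E lands on the letter C.
A minor sixth spans 8 semitones, so E## moves to pitch class 2. On the letter C that is C##.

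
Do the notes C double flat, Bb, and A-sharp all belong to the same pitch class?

Yes

Cbb = pitch class 10 and Bb = pitch class 10 and A# = pitch class 10 — the same pitch class, so they are enharmonic equivalents.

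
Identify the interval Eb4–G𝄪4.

Counting letters E–F–G gives a third.
Eb→G## = 6 semitones, 2 wider than the major third (4), so doubly augmented.

doubly augmented third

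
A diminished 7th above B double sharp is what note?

A#

A seventh above B lands on the letter A.
A diminished seventh spans 9 semitones, so B## moves to pitch class 10. On the letter A that is A#.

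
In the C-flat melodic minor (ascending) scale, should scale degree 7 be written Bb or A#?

Each scale degree takes a distinct letter name. Degree 7 of a scale on C must use the letter B.
Bb and A# are enharmonically the same pitch, but only Bb uses the letter B, so it is the correct spelling here.

Bb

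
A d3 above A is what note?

A third above A lands on the letter C.
A diminished third spans 2 semitones, so A moves to pitch class 11. On the letter C that is Cb.

Cb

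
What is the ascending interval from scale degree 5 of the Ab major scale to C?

major sixth

Scale degree 5 of Ab major is Eb.
Eb up to C: letters E→C make it a sixth; 9 semitones makes it major.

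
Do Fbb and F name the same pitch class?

No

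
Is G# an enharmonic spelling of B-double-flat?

G# is pitch class 8; Bbb is pitch class 9.
The pitch classes differ (8 vs. 9), so they are not enharmonic equivalents.

No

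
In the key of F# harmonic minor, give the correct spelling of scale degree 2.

G#

The F# harmonic minor scale runs F# G# A B C# D E#.
Degree 2 is G#.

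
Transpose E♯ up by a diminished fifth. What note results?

A fifth above E lands on the letter B.
A diminished fifth spans 6 semitones, so E# moves to pitch class 11. On the letter B that is B.

B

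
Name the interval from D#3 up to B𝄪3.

The letter names run D→B, a span of 5 letter steps, so the interval is some kind of sixth.
D# to B## is 10 semitones. A major sixth is 9, so 10 makes it augmented.

augmented sixth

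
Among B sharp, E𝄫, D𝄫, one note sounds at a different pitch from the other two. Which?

Ebb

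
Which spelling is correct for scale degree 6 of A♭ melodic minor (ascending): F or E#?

F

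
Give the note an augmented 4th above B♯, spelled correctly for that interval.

B up a perfect fourth is E, so the target letter is E.
From B#, an augmented fourth is 6 semitones up: E##.

E##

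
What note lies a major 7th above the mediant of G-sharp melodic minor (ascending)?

A#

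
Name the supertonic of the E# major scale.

F##

The E# major scale runs E# F## G## A# B# C## D##.
Degree 2 is F##.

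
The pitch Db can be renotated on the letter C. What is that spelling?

C#

Db is pitch class 1. The letter C alone is pitch class 0.
To reach pitch class 1 from C requires an offset of +1 semitone, i.e. sharp: C#.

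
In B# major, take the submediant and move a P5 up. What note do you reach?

The submediant of B# major is G##.
A perfect fifth (7 semitones) above G## lands on the letter D, giving D##.

D##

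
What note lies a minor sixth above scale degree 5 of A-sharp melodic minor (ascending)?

C#

Scale degree 5 of A# melodic minor (ascending) is E#.
A minor sixth (8 semitones) above E# lands on the letter C, giving C#.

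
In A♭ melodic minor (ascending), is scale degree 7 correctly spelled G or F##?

G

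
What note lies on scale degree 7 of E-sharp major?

D##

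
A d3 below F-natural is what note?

F down a major third is Db, so the target letter is D.
From F, a diminished third is 2 semitones down: D#.

D#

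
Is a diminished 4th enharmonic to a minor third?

No

A diminished fourth spans 4 semitones; a minor third spans 3.
The spans differ, so they are not enharmonic equivalents.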